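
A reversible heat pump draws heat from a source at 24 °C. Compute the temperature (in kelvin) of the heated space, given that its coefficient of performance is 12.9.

T_H ≈ 322 K

T_C = 24 °C → 24 + 273.15 = 297.15 K.
COP_HP = T_H/(T_H − T_C) ⇒ T_H = T_C·COP_HP/(COP_HP − 1) = 297.15 × 12.9/(12.9 − 1) = 322 K.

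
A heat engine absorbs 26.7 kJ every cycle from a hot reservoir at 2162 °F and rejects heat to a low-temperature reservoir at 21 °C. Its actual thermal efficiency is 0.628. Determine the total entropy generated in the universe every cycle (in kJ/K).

T_H = 2162 °F → (2162 − 32) × 5/9 = 1183.33 °C = 1456.48 K.
T_C = 21 °C → 21 + 273.15 = 294.15 K.
W = η·Q_H = 0.628 × 26.7 = 16.77 kJ, so Q_C = Q_H − W = 9.932 kJ.
The hot reservoir loses entropy Q_H/T_H = 26.7/1456.48 = 0.01833 kJ/K; the cold reservoir gains Q_C/T_C = 9.932/294.15 = 0.03377 kJ/K.
ΔS_univ = −Q_H/T_H + Q_C/T_C = 0.0154 kJ/K (> 0, since η = 0.628 < η_Carnot = 0.798).

ΔS_univ ≈ 0.0154 kJ/K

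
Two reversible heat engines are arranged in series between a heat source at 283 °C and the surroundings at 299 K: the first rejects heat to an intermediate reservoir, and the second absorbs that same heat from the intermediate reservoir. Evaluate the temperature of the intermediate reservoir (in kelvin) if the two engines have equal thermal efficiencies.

T_m ≈ 408 K

T_H = 283 °C → 283 + 273.15 = 556.15 K.
Equal efficiencies require 1 − T_m/T_H = 1 − T_C/T_m, i.e. T_m/T_H = T_C/T_m, so T_m = √(T_H·T_C) = √(556.15 × 299.00) = 408 K.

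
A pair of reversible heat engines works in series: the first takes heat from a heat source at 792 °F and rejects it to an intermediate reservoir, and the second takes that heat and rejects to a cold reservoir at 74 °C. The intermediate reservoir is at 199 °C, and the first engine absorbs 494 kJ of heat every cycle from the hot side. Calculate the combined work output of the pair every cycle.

W_total ≈ 247.4 kJ

T_H = 792 °F → (792 − 32) × 5/9 = 422.22 °C = 695.37 K.
T_C = 74 °C → 74 + 273.15 = 347.15 K.
Two reversible stages in series are equivalent to a single Carnot engine between T_H and T_C, so η_total = 1 − T_C/T_H = 1 − 347.15/695.37 = 0.5008.
W_total = η_total · Q_H = 0.5008 × 494 = 247.4 kJ.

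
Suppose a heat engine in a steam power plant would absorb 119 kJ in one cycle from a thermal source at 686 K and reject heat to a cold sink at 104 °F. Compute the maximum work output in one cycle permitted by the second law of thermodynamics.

T_C = 104 °F → (104 − 32) × 5/9 = 40.00 °C = 313.15 K.
The second-law ceiling is the Carnot efficiency, η_max = 1 − T_C/T_H = 1 − 313.15/686.00 = 0.5435.
W_max = η_max · Q_H = 0.5435 × 119 = 64.7 kJ.

W_max ≈ 64.7 kJ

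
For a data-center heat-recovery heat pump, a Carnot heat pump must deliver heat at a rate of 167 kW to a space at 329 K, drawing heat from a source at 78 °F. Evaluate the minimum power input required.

Ẇ_in ≈ 15.4 kW

T_C = 78 °F → (78 − 32) × 5/9 = 25.56 °C = 298.71 K.
Reversible heating COP: COP_HP = T_H/(T_H − T_C) = 329.00/30.29 = 10.8601.
W = Q_H/COP_HP = 167/10.8601 = 15.4 kW.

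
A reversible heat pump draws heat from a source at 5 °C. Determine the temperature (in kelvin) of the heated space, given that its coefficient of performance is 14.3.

T_C = 5 °C → 5 + 273.15 = 278.15 K.
COP_HP = T_H/(T_H − T_C) ⇒ T_H = T_C·COP_HP/(COP_HP − 1) = 278.15 × 14.3/(14.3 − 1) = 299 K.

T_H ≈ 299 K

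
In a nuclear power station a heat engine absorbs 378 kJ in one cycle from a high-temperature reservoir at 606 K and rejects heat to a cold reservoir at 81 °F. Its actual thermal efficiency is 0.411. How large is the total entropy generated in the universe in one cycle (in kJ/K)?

ΔS_univ ≈ 0.117 kJ/K

T_C = 81 °F → (81 − 32) × 5/9 = 27.22 °C = 300.37 K.
W = η·Q_H = 0.411 × 378 = 155.4 kJ, so Q_C = Q_H − W = 222.6 kJ.
Reservoir entropy changes: ΔS_H = −Q_H/T_H = −378/606.00 = -0.6238 kJ/K and ΔS_C = +Q_C/T_C = 222.6/300.37 = 0.7412 kJ/K.
ΔS_univ = −Q_H/T_H + Q_C/T_C = 0.117 kJ/K (> 0, since η = 0.411 < η_Carnot = 0.504).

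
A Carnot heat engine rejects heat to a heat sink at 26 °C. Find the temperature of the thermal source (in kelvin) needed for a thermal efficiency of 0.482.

T_C = 26 °C → 26 + 273.15 = 299.15 K.
From η = 1 − T_C/T_H, solving for T_H gives T_H = T_C/(1 − η) = 299.15/(1 − 0.482) = 578 K.

T_H ≈ 578 K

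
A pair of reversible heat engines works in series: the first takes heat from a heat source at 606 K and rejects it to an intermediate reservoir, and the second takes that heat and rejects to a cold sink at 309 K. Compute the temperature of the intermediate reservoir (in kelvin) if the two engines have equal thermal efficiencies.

T_m ≈ 432.7 K

Equal efficiencies require 1 − T_m/T_H = 1 − T_C/T_m, i.e. T_m/T_H = T_C/T_m, so T_m = √(T_H·T_C) = √(606.00 × 309.00) = 432.7 K.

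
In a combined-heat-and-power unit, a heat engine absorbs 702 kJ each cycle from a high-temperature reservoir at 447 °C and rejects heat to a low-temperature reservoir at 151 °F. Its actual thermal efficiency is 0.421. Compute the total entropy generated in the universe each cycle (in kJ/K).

ΔS_univ ≈ 0.2233 kJ/K

T_H = 447 °C → 447 + 273.15 = 720.15 K.
T_C = 151 °F → (151 − 32) × 5/9 = 66.11 °C = 339.26 K.
W = η·Q_H = 0.421 × 702 = 295.5 kJ, so Q_C = Q_H − W = 406.5 kJ.
Reservoir entropy changes: ΔS_H = −Q_H/T_H = −702/720.15 = -0.9748 kJ/K and ΔS_C = +Q_C/T_C = 406.5/339.26 = 1.198 kJ/K.
ΔS_univ = −Q_H/T_H + Q_C/T_C = 0.2233 kJ/K (> 0, since η = 0.421 < η_Carnot = 0.529).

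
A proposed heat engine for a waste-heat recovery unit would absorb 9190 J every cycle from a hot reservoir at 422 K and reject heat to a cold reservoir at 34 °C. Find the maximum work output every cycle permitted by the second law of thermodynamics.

T_C = 34 °C → 34 + 273.15 = 307.15 K.
The second-law ceiling is the Carnot efficiency, η_max = 1 − T_C/T_H = 1 − 307.15/422.00 = 0.2722.
W_max = η_max · Q_H = 0.2722 × 9190 = 2501 J.

W_max ≈ 2501 J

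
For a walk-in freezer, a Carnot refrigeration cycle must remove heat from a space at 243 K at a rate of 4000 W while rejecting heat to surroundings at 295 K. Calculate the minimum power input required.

Ẇ_in ≈ 856 W

For a reversible refrigerator, COP_R = T_C/(T_H − T_C) = 243.00/52.00 = 4.6731.
W = Q_C/COP_R = 4000/4.6731 = 856 W.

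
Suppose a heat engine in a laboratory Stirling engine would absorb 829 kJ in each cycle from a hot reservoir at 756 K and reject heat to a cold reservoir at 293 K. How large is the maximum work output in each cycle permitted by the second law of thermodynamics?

W_max ≈ 508 kJ

The upper bound on efficiency is η_max = 1 − T_C/T_H = 1 − 293.00/756.00 = 0.6124.
W_max = η_max · Q_H = 0.6124 × 829 = 508 kJ.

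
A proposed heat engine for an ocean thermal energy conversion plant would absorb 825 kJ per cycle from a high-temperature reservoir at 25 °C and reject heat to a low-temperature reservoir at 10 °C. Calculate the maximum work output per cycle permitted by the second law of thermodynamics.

T_H = 25 °C → 25 + 273.15 = 298.15 K.
T_C = 10 °C → 10 + 273.15 = 283.15 K.
The second-law ceiling is the Carnot efficiency, η_max = 1 − T_C/T_H = 1 − 283.15/298.15 = 0.0503.
W_max = η_max · Q_H = 0.0503 × 825 = 41.5 kJ.

W_max ≈ 41.5 kJ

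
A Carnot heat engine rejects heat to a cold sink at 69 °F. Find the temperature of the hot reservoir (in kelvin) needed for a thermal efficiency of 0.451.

T_H ≈ 535 K

T_C = 69 °F → (69 − 32) × 5/9 = 20.56 °C = 293.71 K.
From η = 1 − T_C/T_H, solving for T_H gives T_H = T_C/(1 − η) = 293.71/(1 − 0.451) = 535 K.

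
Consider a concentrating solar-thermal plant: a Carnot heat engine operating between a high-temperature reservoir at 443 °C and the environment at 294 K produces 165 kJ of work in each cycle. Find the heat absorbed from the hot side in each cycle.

Q_H ≈ 279.9 kJ

T_H = 443 °C → 443 + 273.15 = 716.15 K.
For a reversible engine, η = 1 − T_C/T_H = 1 − 294.00/716.15 = 0.5895.
Q_H = W/η = 165/0.5895 = 279.9 kJ.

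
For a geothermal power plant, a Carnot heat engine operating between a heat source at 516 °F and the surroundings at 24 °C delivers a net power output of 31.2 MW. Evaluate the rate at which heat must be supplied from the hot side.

T_H = 516 °F → (516 − 32) × 5/9 = 268.89 °C = 542.04 K.
T_C = 24 °C → 24 + 273.15 = 297.15 K.
Carnot efficiency: η = 1 − T_C/T_H = 1 − 297.15/542.04 = 0.4518.
Q_H = W/η = 31.2/0.4518 = 69.06 MW.

Q̇_H ≈ 69.06 MW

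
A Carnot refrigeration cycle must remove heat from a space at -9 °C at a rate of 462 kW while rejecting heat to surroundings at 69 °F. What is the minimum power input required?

Ẇ_in ≈ 51.7 kW

T_H = 69 °F → (69 − 32) × 5/9 = 20.56 °C = 293.71 K.
T_C = -9 °C → -9 + 273.15 = 264.15 K.
The reversible coefficient of performance is COP_R = T_C/(T_H − T_C) = 264.15/29.56 = 8.9374.
W = Q_C/COP_R = 462/8.9374 = 51.7 kW.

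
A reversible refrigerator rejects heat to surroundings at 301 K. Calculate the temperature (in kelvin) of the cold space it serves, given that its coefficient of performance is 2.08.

COP_R = T_C/(T_H − T_C) ⇒ T_C = T_H·COP_R/(1 + COP_R) = 301.00 × 2.08/(1 + 2.08) = 203 K.

T_C ≈ 203 K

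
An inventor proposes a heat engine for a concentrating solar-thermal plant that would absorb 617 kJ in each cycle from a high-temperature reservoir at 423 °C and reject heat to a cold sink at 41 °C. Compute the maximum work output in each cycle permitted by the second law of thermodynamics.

T_H = 423 °C → 423 + 273.15 = 696.15 K.
T_C = 41 °C → 41 + 273.15 = 314.15 K.
By the Carnot theorem, η_max = 1 − T_C/T_H = 1 − 314.15/696.15 = 0.5487.
W_max = η_max · Q_H = 0.5487 × 617 = 339 kJ.

W_max ≈ 339 kJ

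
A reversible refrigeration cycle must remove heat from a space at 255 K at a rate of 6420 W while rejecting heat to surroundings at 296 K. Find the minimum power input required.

Carnot COP: COP_R = T_C/(T_H − T_C) = 255.00/41.00 = 6.2195.
W = Q_C/COP_R = 6420/6.2195 = 1030 W.

Ẇ_in ≈ 1030 W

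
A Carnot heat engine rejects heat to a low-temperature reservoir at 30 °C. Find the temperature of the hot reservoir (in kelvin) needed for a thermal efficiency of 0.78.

T_H ≈ 1380 K

T_C = 30 °C → 30 + 273.15 = 303.15 K.
From η = 1 − T_C/T_H, solving for T_H gives T_H = T_C/(1 − η) = 303.15/(1 − 0.78) = 1380 K.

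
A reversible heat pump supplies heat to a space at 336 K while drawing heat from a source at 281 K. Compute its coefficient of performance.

COP_HP ≈ 6.11

For a reversible heat pump, COP_HP = T_H/(T_H − T_C) = 336.00/(336.00 − 281.00) = 6.11.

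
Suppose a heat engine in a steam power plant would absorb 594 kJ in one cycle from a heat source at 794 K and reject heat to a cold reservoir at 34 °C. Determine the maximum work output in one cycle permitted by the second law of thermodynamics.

T_C = 34 °C → 34 + 273.15 = 307.15 K.
The upper bound on efficiency is η_max = 1 − T_C/T_H = 1 − 307.15/794.00 = 0.6132.
W_max = η_max · Q_H = 0.6132 × 594 = 364 kJ.

W_max ≈ 364 kJ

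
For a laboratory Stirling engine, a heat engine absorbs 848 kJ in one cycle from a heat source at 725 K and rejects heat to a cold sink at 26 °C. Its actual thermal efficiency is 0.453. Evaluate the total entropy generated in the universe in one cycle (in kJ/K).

T_C = 26 °C → 26 + 273.15 = 299.15 K.
W = η·Q_H = 0.453 × 848 = 384.1 kJ, so Q_C = Q_H − W = 463.9 kJ.
Entropy balance on the reservoirs: −Q_H/T_H = -1.170 kJ/K, +Q_C/T_C = 1.551 kJ/K.
ΔS_univ = −Q_H/T_H + Q_C/T_C = 0.381 kJ/K (> 0, since η = 0.453 < η_Carnot = 0.587).

ΔS_univ ≈ 0.381 kJ/K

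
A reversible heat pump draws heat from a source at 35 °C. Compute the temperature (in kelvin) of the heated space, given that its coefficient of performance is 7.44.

T_H ≈ 356 K

T_C = 35 °C → 35 + 273.15 = 308.15 K.
COP_HP = T_H/(T_H − T_C) ⇒ T_H = T_C·COP_HP/(COP_HP − 1) = 308.15 × 7.44/(7.44 − 1) = 356 K.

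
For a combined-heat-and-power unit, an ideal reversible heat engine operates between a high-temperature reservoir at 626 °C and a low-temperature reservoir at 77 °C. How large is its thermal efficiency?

T_H = 626 °C → 626 + 273.15 = 899.15 K.
T_C = 77 °C → 77 + 273.15 = 350.15 K.
The Carnot efficiency is η = 1 − T_C/T_H = 1 − 350.15/899.15 = 0.611.

η ≈ 0.611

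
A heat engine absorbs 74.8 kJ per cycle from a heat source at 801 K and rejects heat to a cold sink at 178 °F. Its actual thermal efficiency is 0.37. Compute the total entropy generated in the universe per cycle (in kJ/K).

ΔS_univ ≈ 0.0396 kJ/K

T_C = 178 °F → (178 − 32) × 5/9 = 81.11 °C = 354.26 K.
W = η·Q_H = 0.37 × 74.8 = 27.68 kJ, so Q_C = Q_H − W = 47.12 kJ.
Entropy balance on the reservoirs: −Q_H/T_H = -0.09338 kJ/K, +Q_C/T_C = 0.1330 kJ/K.
ΔS_univ = −Q_H/T_H + Q_C/T_C = 0.0396 kJ/K (> 0, since η = 0.37 < η_Carnot = 0.558).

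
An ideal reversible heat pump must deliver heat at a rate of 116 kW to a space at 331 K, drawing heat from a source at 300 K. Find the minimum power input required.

For a reversible heat pump, COP_HP = T_H/(T_H − T_C) = 331.00/31.00 = 10.6774.
W = Q_H/COP_HP = 116/10.6774 = 10.86 kW.

Ẇ_in ≈ 10.86 kW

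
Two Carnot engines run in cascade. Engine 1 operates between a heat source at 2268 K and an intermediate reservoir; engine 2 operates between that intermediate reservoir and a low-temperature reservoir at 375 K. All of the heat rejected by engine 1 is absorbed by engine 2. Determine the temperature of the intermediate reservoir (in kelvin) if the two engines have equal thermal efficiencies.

Equal efficiencies require 1 − T_m/T_H = 1 − T_C/T_m, i.e. T_m/T_H = T_C/T_m, so T_m = √(T_H·T_C) = √(2268.00 × 375.00) = 922 K.

T_m ≈ 922 K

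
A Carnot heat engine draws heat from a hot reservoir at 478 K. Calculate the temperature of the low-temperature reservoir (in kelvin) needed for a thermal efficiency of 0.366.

T_C ≈ 303 K

From η = 1 − T_C/T_H, T_C = T_H·(1 − η) = 478.00 × (1 − 0.366) = 303 K.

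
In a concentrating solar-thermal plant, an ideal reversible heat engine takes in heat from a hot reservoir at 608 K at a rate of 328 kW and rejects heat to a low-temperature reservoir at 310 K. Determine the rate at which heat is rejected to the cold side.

Q̇_C ≈ 167 kW

η_rev = 1 − T_C/T_H = 1 − 310.00/608.00 = 0.4901.
For a reversible cycle Q_C/Q_H = T_C/T_H, so Q_C = 328 × 310.00/608.00 = 167 kW.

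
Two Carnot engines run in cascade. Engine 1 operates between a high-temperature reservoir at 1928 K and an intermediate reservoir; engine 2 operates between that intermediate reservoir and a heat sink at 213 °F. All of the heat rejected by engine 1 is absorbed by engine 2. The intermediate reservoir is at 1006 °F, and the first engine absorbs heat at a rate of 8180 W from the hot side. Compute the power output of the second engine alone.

T_C = 213 °F → (213 − 32) × 5/9 = 100.56 °C = 373.71 K.
T_m = 1006 °F → (1006 − 32) × 5/9 = 541.11 °C = 814.26 K.
Heat entering the second stage: Q_m = Q_H·(T_m/T_H) = 8180 × 814.26/1928.00 = 3455 W.
Second-stage efficiency η₂ = 1 − T_C/T_m = 1 − 373.71/814.26 = 0.5410, so W₂ = η₂·Q_m = 1869 W.

Ẇ₂ ≈ 1869 W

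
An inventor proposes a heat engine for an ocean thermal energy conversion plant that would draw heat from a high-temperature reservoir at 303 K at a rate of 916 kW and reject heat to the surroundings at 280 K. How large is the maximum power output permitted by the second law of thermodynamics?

The second-law ceiling is the Carnot efficiency, η_max = 1 − T_C/T_H = 1 − 280.00/303.00 = 0.0759.
W_max = η_max · Q_H = 0.0759 × 916 = 69.5 kW.

Ẇ_max ≈ 69.5 kW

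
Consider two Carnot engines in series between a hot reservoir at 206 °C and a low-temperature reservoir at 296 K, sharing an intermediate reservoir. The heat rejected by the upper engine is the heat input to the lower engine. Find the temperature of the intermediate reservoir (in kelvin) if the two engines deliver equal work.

T_H = 206 °C → 206 + 273.15 = 479.15 K.
For reversible stages Q_m = Q_H·(T_m/T_H). Setting W₁ = Q_H(1 − T_m/T_H) equal to W₂ = Q_m(1 − T_C/T_m) = Q_H·(T_m − T_C)/T_H gives T_H − T_m = T_m − T_C, so T_m = (T_H + T_C)/2 = (479.15 + 296.00)/2 = 388 K.

T_m ≈ 388 K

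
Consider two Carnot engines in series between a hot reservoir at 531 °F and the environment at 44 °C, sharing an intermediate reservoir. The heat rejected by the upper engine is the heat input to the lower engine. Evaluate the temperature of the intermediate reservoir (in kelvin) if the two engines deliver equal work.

T_m ≈ 434 K

T_H = 531 °F → (531 − 32) × 5/9 = 277.22 °C = 550.37 K.
T_C = 44 °C → 44 + 273.15 = 317.15 K.
For reversible stages Q_m = Q_H·(T_m/T_H). Setting W₁ = Q_H(1 − T_m/T_H) equal to W₂ = Q_m(1 − T_C/T_m) = Q_H·(T_m − T_C)/T_H gives T_H − T_m = T_m − T_C, so T_m = (T_H + T_C)/2 = (550.37 + 317.15)/2 = 434 K.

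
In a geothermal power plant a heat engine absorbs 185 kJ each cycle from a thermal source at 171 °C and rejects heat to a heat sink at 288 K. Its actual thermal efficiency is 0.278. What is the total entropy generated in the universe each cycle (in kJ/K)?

T_H = 171 °C → 171 + 273.15 = 444.15 K.
W = η·Q_H = 0.278 × 185 = 51.43 kJ, so Q_C = Q_H − W = 133.6 kJ.
Entropy balance on the reservoirs: −Q_H/T_H = -0.4165 kJ/K, +Q_C/T_C = 0.4638 kJ/K.
ΔS_univ = −Q_H/T_H + Q_C/T_C = 0.0473 kJ/K (> 0, since η = 0.278 < η_Carnot = 0.352).

ΔS_univ ≈ 0.0473 kJ/K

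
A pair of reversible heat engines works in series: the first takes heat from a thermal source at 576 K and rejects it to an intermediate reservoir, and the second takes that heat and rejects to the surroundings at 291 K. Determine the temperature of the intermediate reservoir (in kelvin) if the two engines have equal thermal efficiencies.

T_m ≈ 409 K

Equal efficiencies require 1 − T_m/T_H = 1 − T_C/T_m, i.e. T_m/T_H = T_C/T_m, so T_m = √(T_H·T_C) = √(576.00 × 291.00) = 409 K.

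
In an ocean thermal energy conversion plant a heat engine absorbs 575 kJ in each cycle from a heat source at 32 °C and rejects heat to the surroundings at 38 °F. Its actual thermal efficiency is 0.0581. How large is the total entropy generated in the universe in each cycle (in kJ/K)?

T_H = 32 °C → 32 + 273.15 = 305.15 K.
T_C = 38 °F → (38 − 32) × 5/9 = 3.33 °C = 276.48 K.
W = η·Q_H = 0.0581 × 575 = 33.41 kJ, so Q_C = Q_H − W = 541.6 kJ.
Reservoir entropy changes: ΔS_H = −Q_H/T_H = −575/305.15 = -1.884 kJ/K and ΔS_C = +Q_C/T_C = 541.6/276.48 = 1.959 kJ/K.
ΔS_univ = −Q_H/T_H + Q_C/T_C = 0.07454 kJ/K (> 0, since η = 0.0581 < η_Carnot = 0.094).

ΔS_univ ≈ 0.07454 kJ/K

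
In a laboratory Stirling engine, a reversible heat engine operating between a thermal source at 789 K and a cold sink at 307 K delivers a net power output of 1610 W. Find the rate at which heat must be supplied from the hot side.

For a reversible engine, η = 1 − T_C/T_H = 1 − 307.00/789.00 = 0.6109.
Q_H = W/η = 1610/0.6109 = 2640 W.

Q̇_H ≈ 2640 W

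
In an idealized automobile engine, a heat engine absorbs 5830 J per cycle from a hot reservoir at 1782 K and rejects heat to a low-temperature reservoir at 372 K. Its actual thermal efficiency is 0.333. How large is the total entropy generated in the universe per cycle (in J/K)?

ΔS_univ ≈ 7.18 J/K

W = η·Q_H = 0.333 × 5830 = 1941 J, so Q_C = Q_H − W = 3889 J.
Entropy balance on the reservoirs: −Q_H/T_H = -3.272 J/K, +Q_C/T_C = 10.45 J/K.
ΔS_univ = −Q_H/T_H + Q_C/T_C = 7.18 J/K (> 0, since η = 0.333 < η_Carnot = 0.791).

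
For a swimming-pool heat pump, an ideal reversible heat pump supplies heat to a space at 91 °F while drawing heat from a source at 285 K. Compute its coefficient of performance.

T_H = 91 °F → (91 − 32) × 5/9 = 32.78 °C = 305.93 K.
Reversible heating COP: COP_HP = T_H/(T_H − T_C) = 305.93/(305.93 − 285.00) = 14.6.

COP_HP ≈ 14.6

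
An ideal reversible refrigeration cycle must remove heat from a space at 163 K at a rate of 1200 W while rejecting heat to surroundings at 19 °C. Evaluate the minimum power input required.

T_H = 19 °C → 19 + 273.15 = 292.15 K.
The reversible coefficient of performance is COP_R = T_C/(T_H − T_C) = 163.00/129.15 = 1.2621.
W = Q_C/COP_R = 1200/1.2621 = 951 W.

Ẇ_in ≈ 951 W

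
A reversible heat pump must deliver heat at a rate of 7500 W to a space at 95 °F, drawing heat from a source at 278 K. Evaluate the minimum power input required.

T_H = 95 °F → (95 − 32) × 5/9 = 35.00 °C = 308.15 K.
COP_HP = T_H/(T_H − T_C) = 308.15/30.15 = 10.2206.
W = Q_H/COP_HP = 7500/10.2206 = 734 W.

Ẇ_in ≈ 734 W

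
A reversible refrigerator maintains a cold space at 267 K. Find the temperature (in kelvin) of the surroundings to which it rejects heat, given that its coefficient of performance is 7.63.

COP_R = T_C/(T_H − T_C) ⇒ T_H = T_C·(1 + 1/COP_R) = 267.00 × (1 + 1/7.63) = 302 K.

T_H ≈ 302 K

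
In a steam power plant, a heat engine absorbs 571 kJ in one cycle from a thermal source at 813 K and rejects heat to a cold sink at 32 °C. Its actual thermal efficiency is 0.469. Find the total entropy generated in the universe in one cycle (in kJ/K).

ΔS_univ ≈ 0.291 kJ/K

T_C = 32 °C → 32 + 273.15 = 305.15 K.
W = η·Q_H = 0.469 × 571 = 267.8 kJ, so Q_C = Q_H − W = 303.2 kJ.
Entropy balance on the reservoirs: −Q_H/T_H = -0.7023 kJ/K, +Q_C/T_C = 0.9936 kJ/K.
ΔS_univ = −Q_H/T_H + Q_C/T_C = 0.291 kJ/K (> 0, since η = 0.469 < η_Carnot = 0.625).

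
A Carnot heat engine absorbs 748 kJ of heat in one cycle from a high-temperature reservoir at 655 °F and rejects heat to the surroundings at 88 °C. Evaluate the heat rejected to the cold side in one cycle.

T_H = 655 °F → (655 − 32) × 5/9 = 346.11 °C = 619.26 K.
T_C = 88 °C → 88 + 273.15 = 361.15 K.
The Carnot efficiency is η = 1 − T_C/T_H = 1 − 361.15/619.26 = 0.4168.
For a reversible cycle Q_C/Q_H = T_C/T_H, so Q_C = 748 × 361.15/619.26 = 436 kJ.

Q_C ≈ 436 kJ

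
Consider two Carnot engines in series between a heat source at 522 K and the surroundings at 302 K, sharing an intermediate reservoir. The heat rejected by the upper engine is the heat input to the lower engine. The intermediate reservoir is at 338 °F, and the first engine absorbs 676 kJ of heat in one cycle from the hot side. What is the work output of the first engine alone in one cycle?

T_m = 338 °F → (338 − 32) × 5/9 = 170.00 °C = 443.15 K.
First-stage efficiency η₁ = 1 − T_m/T_H = 1 − 443.15/522.00 = 0.1511.
W₁ = η₁·Q_H = 0.1511 × 676 = 102 kJ.

W₁ ≈ 102 kJ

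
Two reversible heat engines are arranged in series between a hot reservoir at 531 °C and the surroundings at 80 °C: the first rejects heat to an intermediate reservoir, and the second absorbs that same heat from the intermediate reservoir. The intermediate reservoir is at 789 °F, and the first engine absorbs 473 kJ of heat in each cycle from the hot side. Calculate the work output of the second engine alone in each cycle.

W₂ ≈ 200 kJ

T_H = 531 °C → 531 + 273.15 = 804.15 K.
T_C = 80 °C → 80 + 273.15 = 353.15 K.
T_m = 789 °F → (789 − 32) × 5/9 = 420.56 °C = 693.71 K.
Heat entering the second stage: Q_m = Q_H·(T_m/T_H) = 473 × 693.71/804.15 = 408 kJ.
Second-stage efficiency η₂ = 1 − T_C/T_m = 1 − 353.15/693.71 = 0.4909, so W₂ = η₂·Q_m = 200 kJ.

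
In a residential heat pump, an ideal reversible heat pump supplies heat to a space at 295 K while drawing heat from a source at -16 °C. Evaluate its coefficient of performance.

T_C = -16 °C → -16 + 273.15 = 257.15 K.
Reversible heating COP: COP_HP = T_H/(T_H − T_C) = 295.00/(295.00 − 257.15) = 7.79.

COP_HP ≈ 7.79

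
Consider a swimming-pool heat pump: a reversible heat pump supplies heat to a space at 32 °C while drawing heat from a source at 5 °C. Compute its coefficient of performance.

T_H = 32 °C → 32 + 273.15 = 305.15 K.
T_C = 5 °C → 5 + 273.15 = 278.15 K.
The Carnot heat-pump COP is COP_HP = T_H/(T_H − T_C) = 305.15/(305.15 − 278.15) = 11.30.

COP_HP ≈ 11.30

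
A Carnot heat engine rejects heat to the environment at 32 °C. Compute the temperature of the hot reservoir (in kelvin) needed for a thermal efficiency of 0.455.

T_C = 32 °C → 32 + 273.15 = 305.15 K.
From η = 1 − T_C/T_H, solving for T_H gives T_H = T_C/(1 − η) = 305.15/(1 − 0.455) = 560 K.

T_H ≈ 560 K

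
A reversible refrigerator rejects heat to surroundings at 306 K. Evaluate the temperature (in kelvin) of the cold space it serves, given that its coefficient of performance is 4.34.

T_C ≈ 249 K

COP_R = T_C/(T_H − T_C) ⇒ T_C = T_H·COP_R/(1 + COP_R) = 306.00 × 4.34/(1 + 4.34) = 249 K.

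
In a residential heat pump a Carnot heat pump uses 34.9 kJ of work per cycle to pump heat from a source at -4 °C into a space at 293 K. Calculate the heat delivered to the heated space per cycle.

Q_H ≈ 429 kJ

T_C = -4 °C → -4 + 273.15 = 269.15 K.
Reversible heating COP: COP_HP = T_H/(T_H − T_C) = 293.00/23.85 = 12.2851.
Q_H = COP_HP · W = 12.2851 × 34.9 = 429 kJ.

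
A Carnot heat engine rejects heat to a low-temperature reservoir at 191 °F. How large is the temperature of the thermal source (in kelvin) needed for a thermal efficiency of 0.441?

T_H ≈ 646.7 K

T_C = 191 °F → (191 − 32) × 5/9 = 88.33 °C = 361.48 K.
From η = 1 − T_C/T_H, solving for T_H gives T_H = T_C/(1 − η) = 361.48/(1 − 0.441) = 646.7 K.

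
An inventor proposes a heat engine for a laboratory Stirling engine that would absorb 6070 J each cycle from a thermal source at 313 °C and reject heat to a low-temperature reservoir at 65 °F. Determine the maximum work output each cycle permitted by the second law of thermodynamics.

W_max ≈ 3051 J

T_H = 313 °C → 313 + 273.15 = 586.15 K.
T_C = 65 °F → (65 − 32) × 5/9 = 18.33 °C = 291.48 K.
The second-law ceiling is the Carnot efficiency, η_max = 1 − T_C/T_H = 1 − 291.48/586.15 = 0.5027.
W_max = η_max · Q_H = 0.5027 × 6070 = 3051 J.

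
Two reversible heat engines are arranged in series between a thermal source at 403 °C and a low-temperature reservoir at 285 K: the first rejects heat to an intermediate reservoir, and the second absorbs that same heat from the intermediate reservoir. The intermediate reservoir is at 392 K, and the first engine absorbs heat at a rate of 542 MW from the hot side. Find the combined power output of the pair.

Ẇ_total ≈ 314 MW

T_H = 403 °C → 403 + 273.15 = 676.15 K.
Two reversible stages in series are equivalent to a single Carnot engine between T_H and T_C, so η_total = 1 − T_C/T_H = 1 − 285.00/676.15 = 0.5785.
W_total = η_total · Q_H = 0.5785 × 542 = 314 MW.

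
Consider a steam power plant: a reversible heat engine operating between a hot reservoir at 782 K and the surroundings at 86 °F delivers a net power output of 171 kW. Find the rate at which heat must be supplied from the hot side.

T_C = 86 °F → (86 − 32) × 5/9 = 30.00 °C = 303.15 K.
Carnot efficiency: η = 1 − T_C/T_H = 1 − 303.15/782.00 = 0.6123.
Q_H = W/η = 171/0.6123 = 279.3 kW.

Q̇_H ≈ 279.3 kW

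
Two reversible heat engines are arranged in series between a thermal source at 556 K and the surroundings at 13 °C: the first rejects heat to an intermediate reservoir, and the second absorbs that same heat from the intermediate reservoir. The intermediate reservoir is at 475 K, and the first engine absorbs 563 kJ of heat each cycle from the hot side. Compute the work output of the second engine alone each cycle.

T_C = 13 °C → 13 + 273.15 = 286.15 K.
Heat entering the second stage: Q_m = Q_H·(T_m/T_H) = 563 × 475.00/556.00 = 481 kJ.
Second-stage efficiency η₂ = 1 − T_C/T_m = 1 − 286.15/475.00 = 0.3976, so W₂ = η₂·Q_m = 191 kJ.

W₂ ≈ 191 kJ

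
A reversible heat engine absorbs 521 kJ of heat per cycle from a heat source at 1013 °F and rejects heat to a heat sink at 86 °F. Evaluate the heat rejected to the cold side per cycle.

T_H = 1013 °F → (1013 − 32) × 5/9 = 545.00 °C = 818.15 K.
T_C = 86 °F → (86 − 32) × 5/9 = 30.00 °C = 303.15 K.
The Carnot efficiency is η = 1 − T_C/T_H = 1 − 303.15/818.15 = 0.6295.
For a reversible cycle Q_C/Q_H = T_C/T_H, so Q_C = 521 × 303.15/818.15 = 193 kJ.

Q_C ≈ 193 kJ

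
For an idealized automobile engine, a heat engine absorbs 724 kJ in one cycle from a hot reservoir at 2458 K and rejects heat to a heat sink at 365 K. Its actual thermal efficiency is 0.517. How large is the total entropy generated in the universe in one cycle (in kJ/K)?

W = η·Q_H = 0.517 × 724 = 374.3 kJ, so Q_C = Q_H − W = 349.7 kJ.
Reservoir entropy changes: ΔS_H = −Q_H/T_H = −724/2458.00 = -0.2945 kJ/K and ΔS_C = +Q_C/T_C = 349.7/365.00 = 0.9581 kJ/K.
ΔS_univ = −Q_H/T_H + Q_C/T_C = 0.664 kJ/K (> 0, since η = 0.517 < η_Carnot = 0.852).

ΔS_univ ≈ 0.664 kJ/K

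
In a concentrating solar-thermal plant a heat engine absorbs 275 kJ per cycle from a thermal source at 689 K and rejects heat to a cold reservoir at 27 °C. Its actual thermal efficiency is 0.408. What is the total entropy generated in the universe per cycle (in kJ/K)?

T_C = 27 °C → 27 + 273.15 = 300.15 K.
W = η·Q_H = 0.408 × 275 = 112.2 kJ, so Q_C = Q_H − W = 162.8 kJ.
The hot reservoir loses entropy Q_H/T_H = 275/689.00 = 0.3991 kJ/K; the cold reservoir gains Q_C/T_C = 162.8/300.15 = 0.5424 kJ/K.
ΔS_univ = −Q_H/T_H + Q_C/T_C = 0.143 kJ/K (> 0, since η = 0.408 < η_Carnot = 0.564).

ΔS_univ ≈ 0.143 kJ/K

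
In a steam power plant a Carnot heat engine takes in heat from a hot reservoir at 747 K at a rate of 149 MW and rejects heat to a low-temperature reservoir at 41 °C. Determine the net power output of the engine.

Ẇ ≈ 86.3 MW

T_C = 41 °C → 41 + 273.15 = 314.15 K.
The Carnot efficiency is η = 1 − T_C/T_H = 1 − 314.15/747.00 = 0.5795.
W = η·Q_H = 0.5795 × 149 = 86.3 MW.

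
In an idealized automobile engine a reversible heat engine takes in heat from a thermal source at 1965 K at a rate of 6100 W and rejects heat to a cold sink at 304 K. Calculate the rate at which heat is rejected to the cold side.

Q̇_C ≈ 943.7 W

Since the cycle is reversible, η = 1 − T_C/T_H = 1 − 304.00/1965.00 = 0.8453.
For a reversible cycle Q_C/Q_H = T_C/T_H, so Q_C = 6100 × 304.00/1965.00 = 943.7 W.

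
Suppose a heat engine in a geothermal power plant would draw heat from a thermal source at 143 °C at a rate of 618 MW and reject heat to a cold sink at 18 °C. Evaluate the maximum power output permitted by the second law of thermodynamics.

Ẇ_max ≈ 186 MW

T_H = 143 °C → 143 + 273.15 = 416.15 K.
T_C = 18 °C → 18 + 273.15 = 291.15 K.
The second-law ceiling is the Carnot efficiency, η_max = 1 − T_C/T_H = 1 − 291.15/416.15 = 0.3004.
W_max = η_max · Q_H = 0.3004 × 618 = 186 MW.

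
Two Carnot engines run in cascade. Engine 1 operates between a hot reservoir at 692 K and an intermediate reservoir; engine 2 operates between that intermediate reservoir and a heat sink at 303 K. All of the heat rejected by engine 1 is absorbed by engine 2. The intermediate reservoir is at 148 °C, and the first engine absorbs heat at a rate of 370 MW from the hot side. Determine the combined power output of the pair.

Two reversible stages in series are equivalent to a single Carnot engine between T_H and T_C, so η_total = 1 − T_C/T_H = 1 − 303.00/692.00 = 0.5621.
W_total = η_total · Q_H = 0.5621 × 370 = 208.0 MW.

Ẇ_total ≈ 208.0 MW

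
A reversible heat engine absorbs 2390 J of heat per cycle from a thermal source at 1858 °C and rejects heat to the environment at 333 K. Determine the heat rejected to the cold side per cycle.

T_H = 1858 °C → 1858 + 273.15 = 2131.15 K.
η_rev = 1 − T_C/T_H = 1 − 333.00/2131.15 = 0.8437.
For a reversible cycle Q_C/Q_H = T_C/T_H, so Q_C = 2390 × 333.00/2131.15 = 373 J.

Q_C ≈ 373 J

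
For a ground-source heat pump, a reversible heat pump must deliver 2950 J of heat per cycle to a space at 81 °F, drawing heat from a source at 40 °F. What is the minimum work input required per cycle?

W_in ≈ 224 J

T_H = 81 °F → (81 − 32) × 5/9 = 27.22 °C = 300.37 K.
T_C = 40 °F → (40 − 32) × 5/9 = 4.44 °C = 277.59 K.
Reversible heating COP: COP_HP = T_H/(T_H − T_C) = 300.37/22.78 = 13.1871.
W = Q_H/COP_HP = 2950/13.1871 = 224 J.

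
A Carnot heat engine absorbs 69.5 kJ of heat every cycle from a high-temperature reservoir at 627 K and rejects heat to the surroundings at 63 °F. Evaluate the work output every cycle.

W ≈ 37.3 kJ

T_C = 63 °F → (63 − 32) × 5/9 = 17.22 °C = 290.37 K.
For a reversible engine, η = 1 − T_C/T_H = 1 − 290.37/627.00 = 0.5369.
W = η·Q_H = 0.5369 × 69.5 = 37.3 kJ.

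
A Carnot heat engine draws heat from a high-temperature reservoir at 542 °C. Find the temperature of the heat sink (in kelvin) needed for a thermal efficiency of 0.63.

T_H = 542 °C → 542 + 273.15 = 815.15 K.
From η = 1 − T_C/T_H, T_C = T_H·(1 − η) = 815.15 × (1 − 0.63) = 302 K.

T_C ≈ 302 K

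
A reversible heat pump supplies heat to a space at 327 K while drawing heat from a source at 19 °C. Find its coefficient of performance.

COP_HP ≈ 9.38

T_C = 19 °C → 19 + 273.15 = 292.15 K.
COP_HP = T_H/(T_H − T_C) = 327.00/(327.00 − 292.15) = 9.38.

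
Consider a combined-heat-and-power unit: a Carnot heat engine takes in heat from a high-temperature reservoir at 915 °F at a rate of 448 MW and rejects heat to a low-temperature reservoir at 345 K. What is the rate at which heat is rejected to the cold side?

Q̇_C ≈ 202 MW

T_H = 915 °F → (915 − 32) × 5/9 = 490.56 °C = 763.71 K.
Carnot efficiency: η = 1 − T_C/T_H = 1 − 345.00/763.71 = 0.5483.
For a reversible cycle Q_C/Q_H = T_C/T_H, so Q_C = 448 × 345.00/763.71 = 202 MW.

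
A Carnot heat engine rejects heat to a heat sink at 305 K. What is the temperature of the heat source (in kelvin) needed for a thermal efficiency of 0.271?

T_H ≈ 418 K

From η = 1 − T_C/T_H, solving for T_H gives T_H = T_C/(1 − η) = 305.00/(1 − 0.271) = 418 K.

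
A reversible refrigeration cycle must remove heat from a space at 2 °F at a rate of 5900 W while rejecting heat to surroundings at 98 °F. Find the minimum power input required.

T_H = 98 °F → (98 − 32) × 5/9 = 36.67 °C = 309.82 K.
T_C = 2 °F → (2 − 32) × 5/9 = -16.67 °C = 256.48 K.
COP_R = T_C/(T_H − T_C) = 256.48/53.33 = 4.8091.
W = Q_C/COP_R = 5900/4.8091 = 1230 W.

Ẇ_in ≈ 1230 W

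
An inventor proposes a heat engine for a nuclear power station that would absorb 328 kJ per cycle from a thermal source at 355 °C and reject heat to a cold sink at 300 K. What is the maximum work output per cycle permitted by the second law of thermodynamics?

T_H = 355 °C → 355 + 273.15 = 628.15 K.
By the Carnot theorem, η_max = 1 − T_C/T_H = 1 − 300.00/628.15 = 0.5224.
W_max = η_max · Q_H = 0.5224 × 328 = 171 kJ.

W_max ≈ 171 kJ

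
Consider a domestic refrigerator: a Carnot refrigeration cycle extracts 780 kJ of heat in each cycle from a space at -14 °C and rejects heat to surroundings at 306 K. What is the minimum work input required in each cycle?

T_C = -14 °C → -14 + 273.15 = 259.15 K.
COP_R = T_C/(T_H − T_C) = 259.15/46.85 = 5.5315.
W = Q_C/COP_R = 780/5.5315 = 141 kJ.

W_in ≈ 141 kJ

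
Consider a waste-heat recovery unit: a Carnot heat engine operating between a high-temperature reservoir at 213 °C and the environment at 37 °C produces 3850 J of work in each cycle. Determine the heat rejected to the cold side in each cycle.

T_H = 213 °C → 213 + 273.15 = 486.15 K.
T_C = 37 °C → 37 + 273.15 = 310.15 K.
Carnot efficiency: η = 1 − T_C/T_H = 1 − 310.15/486.15 = 0.3620.
Since Q_C/Q_H = T_C/T_H and Q_H = W/η, Q_C = W·T_C/(T_H − T_C) = 3850 × 310.15/176.00 = 6785 J.

Q_C ≈ 6785 J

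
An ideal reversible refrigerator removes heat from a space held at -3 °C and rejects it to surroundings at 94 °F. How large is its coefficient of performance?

COP_R ≈ 7.21

T_H = 94 °F → (94 − 32) × 5/9 = 34.44 °C = 307.59 K.
T_C = -3 °C → -3 + 273.15 = 270.15 K.
Carnot COP: COP_R = T_C/(T_H − T_C) = 270.15/(307.59 − 270.15) = 7.21.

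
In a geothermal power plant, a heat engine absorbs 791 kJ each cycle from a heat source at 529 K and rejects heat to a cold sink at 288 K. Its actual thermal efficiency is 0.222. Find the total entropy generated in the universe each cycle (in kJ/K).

ΔS_univ ≈ 0.642 kJ/K

W = η·Q_H = 0.222 × 791 = 175.6 kJ, so Q_C = Q_H − W = 615.4 kJ.
Reservoir entropy changes: ΔS_H = −Q_H/T_H = −791/529.00 = -1.495 kJ/K and ΔS_C = +Q_C/T_C = 615.4/288.00 = 2.137 kJ/K.
ΔS_univ = −Q_H/T_H + Q_C/T_C = 0.642 kJ/K (> 0, since η = 0.222 < η_Carnot = 0.456).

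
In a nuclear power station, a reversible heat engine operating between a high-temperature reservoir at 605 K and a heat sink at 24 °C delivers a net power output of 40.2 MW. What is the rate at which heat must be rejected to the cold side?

Q̇_C ≈ 38.8 MW

T_C = 24 °C → 24 + 273.15 = 297.15 K.
η_rev = 1 − T_C/T_H = 1 − 297.15/605.00 = 0.5088.
Since Q_C/Q_H = T_C/T_H and Q_H = W/η, Q_C = W·T_C/(T_H − T_C) = 40.2 × 297.15/307.85 = 38.8 MW.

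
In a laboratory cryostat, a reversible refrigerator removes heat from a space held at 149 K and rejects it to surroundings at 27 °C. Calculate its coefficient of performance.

COP_R ≈ 0.986

T_H = 27 °C → 27 + 273.15 = 300.15 K.
For a reversible refrigerator, COP_R = T_C/(T_H − T_C) = 149.00/(300.15 − 149.00) = 0.986.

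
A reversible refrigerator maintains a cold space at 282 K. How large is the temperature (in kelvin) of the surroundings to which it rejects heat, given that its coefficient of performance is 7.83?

COP_R = T_C/(T_H − T_C) ⇒ T_H = T_C·(1 + 1/COP_R) = 282.00 × (1 + 1/7.83) = 318.0 K.

T_H ≈ 318.0 K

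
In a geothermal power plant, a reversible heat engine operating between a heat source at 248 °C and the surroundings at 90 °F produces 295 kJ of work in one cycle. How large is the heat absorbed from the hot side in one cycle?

Q_H ≈ 712.5 kJ

T_H = 248 °C → 248 + 273.15 = 521.15 K.
T_C = 90 °F → (90 − 32) × 5/9 = 32.22 °C = 305.37 K.
Carnot efficiency: η = 1 − T_C/T_H = 1 − 305.37/521.15 = 0.4140.
Q_H = W/η = 295/0.4140 = 712.5 kJ.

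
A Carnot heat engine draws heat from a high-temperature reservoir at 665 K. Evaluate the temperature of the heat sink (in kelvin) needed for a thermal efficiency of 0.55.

From η = 1 − T_C/T_H, T_C = T_H·(1 − η) = 665.00 × (1 − 0.55) = 299 K.

T_C ≈ 299 K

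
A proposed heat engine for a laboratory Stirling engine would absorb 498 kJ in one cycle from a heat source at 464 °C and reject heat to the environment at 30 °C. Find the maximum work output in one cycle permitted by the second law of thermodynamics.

W_max ≈ 293 kJ

T_H = 464 °C → 464 + 273.15 = 737.15 K.
T_C = 30 °C → 30 + 273.15 = 303.15 K.
The second-law ceiling is the Carnot efficiency, η_max = 1 − T_C/T_H = 1 − 303.15/737.15 = 0.5888.
W_max = η_max · Q_H = 0.5888 × 498 = 293 kJ.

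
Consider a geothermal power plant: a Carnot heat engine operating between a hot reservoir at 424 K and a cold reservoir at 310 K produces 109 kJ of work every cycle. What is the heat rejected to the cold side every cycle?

Q_C ≈ 296.4 kJ

Carnot efficiency: η = 1 − T_C/T_H = 1 − 310.00/424.00 = 0.2689.
Since Q_C/Q_H = T_C/T_H and Q_H = W/η, Q_C = W·T_C/(T_H − T_C) = 109 × 310.00/114.00 = 296.4 kJ.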